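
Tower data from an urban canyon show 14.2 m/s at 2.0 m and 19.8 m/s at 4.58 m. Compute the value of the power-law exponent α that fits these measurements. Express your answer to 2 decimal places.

Power law: V₂/V₁ = (z₂/z₁)^α ⇒ α = ln(V₂/V₁) / ln(z₂/z₁)
α = ln(19.8/14.2) / ln(4.58/2.0) = ln(1.3944) / ln(2.2900)
  = 0.33244 / 0.82855 = 0.40123

α ≈ 0.40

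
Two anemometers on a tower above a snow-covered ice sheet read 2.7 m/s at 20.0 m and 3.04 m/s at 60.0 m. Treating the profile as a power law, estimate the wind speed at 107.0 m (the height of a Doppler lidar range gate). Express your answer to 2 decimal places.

First find α: α = ln(V₂/V₁)/ln(z₂/z₁) = ln(3.04/2.7)/ln(60.0/20.0) = 0.11861/1.09861 = 0.1080
Extrapolate from 60.0 m to 107.0 m: V₃ = 3.04 × (107.0/60.0)^0.1080 = 3.04 × 1.0644 = 3.2359 m/s

3.24 m/s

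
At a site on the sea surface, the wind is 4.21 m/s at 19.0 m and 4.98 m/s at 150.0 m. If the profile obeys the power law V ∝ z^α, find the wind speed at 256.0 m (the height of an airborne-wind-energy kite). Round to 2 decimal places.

First find α: α = ln(V₂/V₁)/ln(z₂/z₁) = ln(4.98/4.21)/ln(150.0/19.0) = 0.16797/2.06620 = 0.0813
Extrapolate from 150.0 m to 256.0 m: V₃ = 4.98 × (256.0/150.0)^0.0813 = 4.98 × 1.0444 = 5.2012 m/s

5.20 m/s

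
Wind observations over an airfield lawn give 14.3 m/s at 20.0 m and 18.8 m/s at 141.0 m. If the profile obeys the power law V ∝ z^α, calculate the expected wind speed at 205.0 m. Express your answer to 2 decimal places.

First find α: α = ln(V₂/V₁)/ln(z₂/z₁) = ln(18.8/14.3)/ln(141.0/20.0) = 0.27360/1.95303 = 0.1401
Extrapolate from 141.0 m to 205.0 m: V₃ = 18.8 × (205.0/141.0)^0.1401 = 18.8 × 1.0538 = 19.8119 m/s

19.81 m/s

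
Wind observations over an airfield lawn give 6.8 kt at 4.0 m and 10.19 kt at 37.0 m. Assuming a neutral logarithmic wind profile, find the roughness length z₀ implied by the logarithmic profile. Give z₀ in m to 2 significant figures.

z₀ ≈ 0.046 m

Log law: V(z) ∝ ln(z/z₀). With r = V₁/V₂ = 6.8/10.19 = 0.66732,
r · ln(z₂/z₀) = ln(z₁/z₀) ⇒ ln z₀ = (ln z₁ − r·ln z₂)/(1 − r)
ln z₀ = (1.38629 − 0.66732×3.61092) / 0.33268 = -3.0761
z₀ = exp(-3.0761) = 0.04614 m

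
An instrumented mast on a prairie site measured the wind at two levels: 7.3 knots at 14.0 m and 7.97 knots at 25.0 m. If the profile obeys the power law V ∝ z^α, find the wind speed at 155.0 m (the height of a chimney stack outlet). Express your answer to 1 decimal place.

10.5 knots

First find α: α = ln(V₂/V₁)/ln(z₂/z₁) = ln(7.97/7.3)/ln(25.0/14.0) = 0.08781/0.57982 = 0.1514
Extrapolate from 25.0 m to 155.0 m: V₃ = 7.97 × (155.0/25.0)^0.1514 = 7.97 × 1.3183 = 10.5066 knots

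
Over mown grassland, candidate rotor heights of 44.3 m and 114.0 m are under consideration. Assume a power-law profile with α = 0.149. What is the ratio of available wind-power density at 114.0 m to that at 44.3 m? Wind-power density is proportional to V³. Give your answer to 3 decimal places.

Speed ratio: V_B/V_A = (z_B/z_A)^α = (114.0/44.3)^0.149 = (2.5734)^0.149 = 1.15124
Power-density ratio: P_B/P_A = (V_B/V_A)³ = (1.15124)³ = 1.52579

1.526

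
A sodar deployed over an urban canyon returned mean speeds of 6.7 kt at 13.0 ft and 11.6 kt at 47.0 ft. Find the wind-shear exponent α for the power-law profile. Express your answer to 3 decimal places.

Power law: V₂/V₁ = (z₂/z₁)^α ⇒ α = ln(V₂/V₁) / ln(z₂/z₁)
α = ln(11.6/6.7) / ln(47.0/13.0) = ln(1.7313) / ln(3.6154)
  = 0.54890 / 1.28520 = 0.42709

α ≈ 0.427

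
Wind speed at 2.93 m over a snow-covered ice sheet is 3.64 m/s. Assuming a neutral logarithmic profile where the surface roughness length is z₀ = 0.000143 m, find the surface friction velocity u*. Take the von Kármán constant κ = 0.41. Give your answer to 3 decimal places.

u* ≈ 0.150 m/s

Log law: V(z) = (u*/κ) · ln(z/z₀) ⇒ u* = κ · V / ln(z/z₀)
u* = 0.41 × 3.64 / ln(2.93/0.000143) = 0.41 × 3.64 / 9.9277
   = 1.4924 / 9.9277 = 0.1503 m/s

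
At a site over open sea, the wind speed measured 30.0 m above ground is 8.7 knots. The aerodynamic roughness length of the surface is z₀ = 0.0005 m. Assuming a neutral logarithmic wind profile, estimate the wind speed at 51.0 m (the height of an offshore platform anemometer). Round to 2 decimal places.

9.12 knots

Log law: V(z) ∝ ln(z/z₀), so V₂/V₁ = ln(z₂/z₀) / ln(z₁/z₀).
ln(51.0/0.0005) = 11.5327, ln(30.0/0.0005) = 11.0021
V₂ = 8.7 × 11.5327/11.0021 = 8.7 × 1.0482 = 9.1196 knots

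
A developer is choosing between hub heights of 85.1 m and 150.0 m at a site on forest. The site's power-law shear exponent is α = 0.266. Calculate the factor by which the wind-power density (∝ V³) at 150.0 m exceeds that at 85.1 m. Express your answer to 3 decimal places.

Speed ratio: V_B/V_A = (z_B/z_A)^α = (150.0/85.1)^0.266 = (1.7626)^0.266 = 1.16273
Power-density ratio: P_B/P_A = (V_B/V_A)³ = (1.16273)³ = 1.57194

1.572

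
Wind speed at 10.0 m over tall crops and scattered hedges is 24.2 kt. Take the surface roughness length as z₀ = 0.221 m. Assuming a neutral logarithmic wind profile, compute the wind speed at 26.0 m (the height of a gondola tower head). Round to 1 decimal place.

Log law: V(z) ∝ ln(z/z₀), so V₂/V₁ = ln(z₂/z₀) / ln(z₁/z₀).
ln(26.0/0.221) = 4.7677, ln(10.0/0.221) = 3.8122
V₂ = 24.2 × 4.7677/3.8122 = 24.2 × 1.2506 = 30.2657 kt

30.3 kt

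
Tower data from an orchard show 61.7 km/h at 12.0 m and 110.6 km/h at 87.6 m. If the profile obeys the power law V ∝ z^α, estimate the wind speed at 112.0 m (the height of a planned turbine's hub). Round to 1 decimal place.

First find α: α = ln(V₂/V₁)/ln(z₂/z₁) = ln(110.6/61.7)/ln(87.6/12.0) = 0.58364/1.98787 = 0.2936
Extrapolate from 87.6 m to 112.0 m: V₃ = 110.6 × (112.0/87.6)^0.2936 = 110.6 × 1.0748 = 118.8738 km/h

118.9 km/h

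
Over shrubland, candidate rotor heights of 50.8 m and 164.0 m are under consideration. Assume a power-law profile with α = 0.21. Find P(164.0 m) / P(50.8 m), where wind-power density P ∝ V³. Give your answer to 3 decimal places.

2.092

Speed ratio: V_B/V_A = (z_B/z_A)^α = (164.0/50.8)^0.21 = (3.2283)^0.21 = 1.27905
Power-density ratio: P_B/P_A = (V_B/V_A)³ = (1.27905)³ = 2.09246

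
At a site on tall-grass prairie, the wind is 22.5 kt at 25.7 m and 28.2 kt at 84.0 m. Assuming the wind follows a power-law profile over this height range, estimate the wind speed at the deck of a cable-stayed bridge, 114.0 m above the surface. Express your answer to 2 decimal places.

First find α: α = ln(V₂/V₁)/ln(z₂/z₁) = ln(28.2/22.5)/ln(84.0/25.7) = 0.22581/1.18433 = 0.1907
Extrapolate from 84.0 m to 114.0 m: V₃ = 28.2 × (114.0/84.0)^0.1907 = 28.2 × 1.0600 = 29.8907 kt

29.89 kt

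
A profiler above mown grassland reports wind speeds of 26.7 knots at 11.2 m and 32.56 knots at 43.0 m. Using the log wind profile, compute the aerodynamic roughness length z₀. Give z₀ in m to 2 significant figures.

Log law: V(z) ∝ ln(z/z₀). With r = V₁/V₂ = 26.7/32.56 = 0.82002,
r · ln(z₂/z₀) = ln(z₁/z₀) ⇒ ln z₀ = (ln z₁ − r·ln z₂)/(1 − r)
ln z₀ = (2.41591 − 0.82002×3.76120) / 0.17998 = -3.7136
z₀ = exp(-3.7136) = 0.02439 m

z₀ ≈ 0.024 m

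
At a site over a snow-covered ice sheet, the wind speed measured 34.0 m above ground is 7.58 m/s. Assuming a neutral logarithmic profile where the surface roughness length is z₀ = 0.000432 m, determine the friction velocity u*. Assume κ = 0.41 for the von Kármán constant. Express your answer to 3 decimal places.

Log law: V(z) = (u*/κ) · ln(z/z₀) ⇒ u* = κ · V / ln(z/z₀)
u* = 0.41 × 7.58 / ln(34.0/0.000432) = 0.41 × 7.58 / 11.2734
   = 3.1078 / 11.2734 = 0.2757 m/s

u* ≈ 0.276 m/s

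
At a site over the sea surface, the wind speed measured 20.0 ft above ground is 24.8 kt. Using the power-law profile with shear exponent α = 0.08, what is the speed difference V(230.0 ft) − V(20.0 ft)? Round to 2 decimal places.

Power law: V₂ = V₁ · (z₂/z₁)^α = 24.8 × (11.5000)^0.08 = 30.1514 kt
ΔV = 30.1514 − 24.8 = 5.3514 kt

5.35 kt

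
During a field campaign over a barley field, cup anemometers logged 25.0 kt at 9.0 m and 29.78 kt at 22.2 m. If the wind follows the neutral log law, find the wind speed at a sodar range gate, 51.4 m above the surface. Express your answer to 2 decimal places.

Log law: V ∝ ln(z/z₀). From the pair, with r = V₁/V₂ = 0.83949,
ln z₀ = (ln z₁ − r·ln z₂)/(1 − r) = (2.1972 − 0.83949×3.1001)/0.16051 = -2.5249 → z₀ = 0.08007 m
V₃ = V₁ · ln(z₃/z₀)/ln(z₁/z₀) = 25.0 × 6.4645/4.7221 = 34.2248 kt

34.22 kt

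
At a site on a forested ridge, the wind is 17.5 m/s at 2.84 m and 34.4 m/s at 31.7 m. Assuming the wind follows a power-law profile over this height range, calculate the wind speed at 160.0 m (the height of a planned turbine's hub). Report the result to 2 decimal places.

First find α: α = ln(V₂/V₁)/ln(z₂/z₁) = ln(34.4/17.5)/ln(31.7/2.84) = 0.67586/2.41251 = 0.2801
Extrapolate from 31.7 m to 160.0 m: V₃ = 34.4 × (160.0/31.7)^0.2801 = 34.4 × 1.5738 = 54.1400 m/s

54.14 m/s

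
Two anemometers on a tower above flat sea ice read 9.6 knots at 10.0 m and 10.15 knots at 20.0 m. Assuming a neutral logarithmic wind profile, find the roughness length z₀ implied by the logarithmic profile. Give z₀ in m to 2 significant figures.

Log law: V(z) ∝ ln(z/z₀). With r = V₁/V₂ = 9.6/10.15 = 0.94581,
r · ln(z₂/z₀) = ln(z₁/z₀) ⇒ ln z₀ = (ln z₁ − r·ln z₂)/(1 − r)
ln z₀ = (2.30259 − 0.94581×2.99573) / 0.05419 = -9.7960
z₀ = exp(-9.7960) = 0.00005567 m

z₀ ≈ 0.000056 m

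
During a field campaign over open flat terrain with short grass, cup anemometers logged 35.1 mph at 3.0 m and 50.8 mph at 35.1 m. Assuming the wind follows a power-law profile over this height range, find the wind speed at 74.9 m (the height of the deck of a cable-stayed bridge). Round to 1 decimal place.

First find α: α = ln(V₂/V₁)/ln(z₂/z₁) = ln(50.8/35.1)/ln(35.1/3.0) = 0.36970/2.45959 = 0.1503
Extrapolate from 35.1 m to 74.9 m: V₃ = 50.8 × (74.9/35.1)^0.1503 = 50.8 × 1.1207 = 56.9300 mph

56.9 mph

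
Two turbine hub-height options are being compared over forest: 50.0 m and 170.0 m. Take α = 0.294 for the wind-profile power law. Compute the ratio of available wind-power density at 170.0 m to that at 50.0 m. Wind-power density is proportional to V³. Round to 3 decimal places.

2.943

Speed ratio: V_B/V_A = (z_B/z_A)^α = (170.0/50.0)^0.294 = (3.4000)^0.294 = 1.43303
Power-density ratio: P_B/P_A = (V_B/V_A)³ = (1.43303)³ = 2.94282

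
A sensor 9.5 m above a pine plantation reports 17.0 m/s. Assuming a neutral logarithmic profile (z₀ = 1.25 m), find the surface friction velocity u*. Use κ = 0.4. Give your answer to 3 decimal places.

u* ≈ 3.353 m/s

Log law: V(z) = (u*/κ) · ln(z/z₀) ⇒ u* = κ · V / ln(z/z₀)
u* = 0.4 × 17.0 / ln(9.5/1.25) = 0.4 × 17.0 / 2.0281
   = 6.8000 / 2.0281 = 3.3528 m/s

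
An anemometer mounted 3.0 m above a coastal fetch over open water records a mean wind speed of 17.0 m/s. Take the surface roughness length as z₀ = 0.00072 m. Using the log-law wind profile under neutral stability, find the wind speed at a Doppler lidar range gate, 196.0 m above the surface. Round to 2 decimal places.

Log law: V(z) ∝ ln(z/z₀), so V₂/V₁ = ln(z₂/z₀) / ln(z₁/z₀).
ln(196.0/0.00072) = 12.5144, ln(3.0/0.00072) = 8.3349
V₂ = 17.0 × 12.5144/8.3349 = 17.0 × 1.5014 = 25.5246 m/s

25.52 m/s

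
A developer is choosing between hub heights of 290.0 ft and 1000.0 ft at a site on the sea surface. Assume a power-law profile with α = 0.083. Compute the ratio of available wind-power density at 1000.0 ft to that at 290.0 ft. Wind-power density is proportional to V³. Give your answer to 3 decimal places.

1.361

Speed ratio: V_B/V_A = (z_B/z_A)^α = (1000.0/290.0)^0.083 = (3.4483)^0.083 = 1.10821
Power-density ratio: P_B/P_A = (V_B/V_A)³ = (1.10821)³ = 1.36101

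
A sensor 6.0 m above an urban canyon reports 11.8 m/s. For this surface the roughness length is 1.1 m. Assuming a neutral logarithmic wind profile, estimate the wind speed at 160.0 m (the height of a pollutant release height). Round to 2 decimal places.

Log law: V(z) ∝ ln(z/z₀), so V₂/V₁ = ln(z₂/z₀) / ln(z₁/z₀).
ln(160.0/1.1) = 4.9799, ln(6.0/1.1) = 1.6964
V₂ = 11.8 × 4.9799/1.6964 = 11.8 × 2.9355 = 34.6385 m/s

34.64 m/s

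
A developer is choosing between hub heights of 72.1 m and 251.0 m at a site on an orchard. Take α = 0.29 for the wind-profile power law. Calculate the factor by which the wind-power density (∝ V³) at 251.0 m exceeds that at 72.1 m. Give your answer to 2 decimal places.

Speed ratio: V_B/V_A = (z_B/z_A)^α = (251.0/72.1)^0.29 = (3.4813)^0.29 = 1.43583
Power-density ratio: P_B/P_A = (V_B/V_A)³ = (1.43583)³ = 2.96014

2.96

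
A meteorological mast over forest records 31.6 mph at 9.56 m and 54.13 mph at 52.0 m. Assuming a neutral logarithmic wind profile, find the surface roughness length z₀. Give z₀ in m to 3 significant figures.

Log law: V(z) ∝ ln(z/z₀). With r = V₁/V₂ = 31.6/54.13 = 0.58378,
r · ln(z₂/z₀) = ln(z₁/z₀) ⇒ ln z₀ = (ln z₁ − r·ln z₂)/(1 − r)
ln z₀ = (2.25759 − 0.58378×3.95124) / 0.41622 = -0.1179
z₀ = exp(-0.1179) = 0.8888 m

z₀ ≈ 0.889 m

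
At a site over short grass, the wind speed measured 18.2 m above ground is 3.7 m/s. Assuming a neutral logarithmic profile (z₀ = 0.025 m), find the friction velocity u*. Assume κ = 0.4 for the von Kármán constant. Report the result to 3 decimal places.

u* ≈ 0.225 m/s

Log law: V(z) = (u*/κ) · ln(z/z₀) ⇒ u* = κ · V / ln(z/z₀)
u* = 0.4 × 3.7 / ln(18.2/0.025) = 0.4 × 3.7 / 6.5903
   = 1.4800 / 6.5903 = 0.2246 m/s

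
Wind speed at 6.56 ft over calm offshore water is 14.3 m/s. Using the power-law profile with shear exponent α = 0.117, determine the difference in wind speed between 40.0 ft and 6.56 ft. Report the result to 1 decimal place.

3.4 m/s

Power law: V₂ = V₁ · (z₂/z₁)^α = 14.3 × (6.0976)^0.117 = 17.6685 m/s
ΔV = 17.6685 − 14.3 = 3.3685 m/s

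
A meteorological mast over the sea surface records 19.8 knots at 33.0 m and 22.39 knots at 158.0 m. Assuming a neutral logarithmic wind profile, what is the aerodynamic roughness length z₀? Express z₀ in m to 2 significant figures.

Log law: V(z) ∝ ln(z/z₀). With r = V₁/V₂ = 19.8/22.39 = 0.88432,
r · ln(z₂/z₀) = ln(z₁/z₀) ⇒ ln z₀ = (ln z₁ − r·ln z₂)/(1 − r)
ln z₀ = (3.49651 − 0.88432×5.06260) / 0.11568 = -8.4759
z₀ = exp(-8.4759) = 0.0002084 m

z₀ ≈ 0.00021 m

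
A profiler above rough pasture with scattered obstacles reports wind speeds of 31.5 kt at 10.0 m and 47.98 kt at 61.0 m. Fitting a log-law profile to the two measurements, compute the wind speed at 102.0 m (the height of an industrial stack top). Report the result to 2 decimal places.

Log law: V ∝ ln(z/z₀). From the pair, with r = V₁/V₂ = 0.65652,
ln z₀ = (ln z₁ − r·ln z₂)/(1 − r) = (2.3026 − 0.65652×4.1109)/0.34348 = -1.1538 → z₀ = 0.3154 m
V₃ = V₁ · ln(z₃/z₀)/ln(z₁/z₀) = 31.5 × 5.7788/3.4564 = 52.6653 kt

52.67 kt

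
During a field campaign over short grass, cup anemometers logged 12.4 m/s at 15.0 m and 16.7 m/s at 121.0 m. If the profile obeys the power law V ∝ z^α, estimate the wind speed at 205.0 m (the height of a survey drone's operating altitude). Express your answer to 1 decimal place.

First find α: α = ln(V₂/V₁)/ln(z₂/z₁) = ln(16.7/12.4)/ln(121.0/15.0) = 0.29771/2.08774 = 0.1426
Extrapolate from 121.0 m to 205.0 m: V₃ = 16.7 × (205.0/121.0)^0.1426 = 16.7 × 1.0781 = 18.0039 m/s

18.0 m/s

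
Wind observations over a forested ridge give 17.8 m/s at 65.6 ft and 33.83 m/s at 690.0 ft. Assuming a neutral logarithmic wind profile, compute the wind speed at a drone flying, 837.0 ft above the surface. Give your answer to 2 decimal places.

Log law: V ∝ ln(z/z₀). From the pair, with r = V₁/V₂ = 0.52616,
ln z₀ = (ln z₁ − r·ln z₂)/(1 − r) = (4.1836 − 0.52616×6.5367)/0.47384 = 1.5706 → z₀ = 4.810 ft
V₃ = V₁ · ln(z₃/z₀)/ln(z₁/z₀) = 17.8 × 5.1592/2.6129 = 35.1457 m/s

35.15 m/s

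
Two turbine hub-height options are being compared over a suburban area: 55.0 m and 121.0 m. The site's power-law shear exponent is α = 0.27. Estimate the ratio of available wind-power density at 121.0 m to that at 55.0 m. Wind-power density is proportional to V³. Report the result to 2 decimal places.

Speed ratio: V_B/V_A = (z_B/z_A)^α = (121.0/55.0)^0.27 = (2.2000)^0.27 = 1.23724
Power-density ratio: P_B/P_A = (V_B/V_A)³ = (1.23724)³ = 1.89392

1.89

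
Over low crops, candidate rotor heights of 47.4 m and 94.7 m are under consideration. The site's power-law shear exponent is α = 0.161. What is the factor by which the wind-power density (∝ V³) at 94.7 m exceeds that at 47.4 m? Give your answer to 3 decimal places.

1.397

Speed ratio: V_B/V_A = (z_B/z_A)^α = (94.7/47.4)^0.161 = (1.9979)^0.161 = 1.11787
Power-density ratio: P_B/P_A = (V_B/V_A)³ = (1.11787)³ = 1.39693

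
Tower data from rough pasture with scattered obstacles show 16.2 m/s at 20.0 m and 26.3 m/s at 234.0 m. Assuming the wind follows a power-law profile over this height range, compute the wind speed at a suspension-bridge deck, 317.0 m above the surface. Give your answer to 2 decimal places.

First find α: α = ln(V₂/V₁)/ln(z₂/z₁) = ln(26.3/16.2)/ln(234.0/20.0) = 0.48456/2.45959 = 0.1970
Extrapolate from 234.0 m to 317.0 m: V₃ = 26.3 × (317.0/234.0)^0.1970 = 26.3 × 1.0616 = 27.9209 m/s

27.92 m/s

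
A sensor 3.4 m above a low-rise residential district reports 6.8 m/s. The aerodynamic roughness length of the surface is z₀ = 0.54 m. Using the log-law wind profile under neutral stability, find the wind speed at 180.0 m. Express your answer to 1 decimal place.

21.5 m/s

Log law: V(z) ∝ ln(z/z₀), so V₂/V₁ = ln(z₂/z₀) / ln(z₁/z₀).
ln(180.0/0.54) = 5.8091, ln(3.4/0.54) = 1.8400
V₂ = 6.8 × 5.8091/1.8400 = 6.8 × 3.1572 = 21.4690 m/s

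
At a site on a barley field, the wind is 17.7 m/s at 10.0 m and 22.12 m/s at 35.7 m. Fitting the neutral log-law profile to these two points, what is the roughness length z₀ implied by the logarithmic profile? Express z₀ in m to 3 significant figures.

Log law: V(z) ∝ ln(z/z₀). With r = V₁/V₂ = 17.7/22.12 = 0.80018,
r · ln(z₂/z₀) = ln(z₁/z₀) ⇒ ln z₀ = (ln z₁ − r·ln z₂)/(1 − r)
ln z₀ = (2.30259 − 0.80018×3.57515) / 0.19982 = -2.7934
z₀ = exp(-2.7934) = 0.06121 m

z₀ ≈ 0.0612 m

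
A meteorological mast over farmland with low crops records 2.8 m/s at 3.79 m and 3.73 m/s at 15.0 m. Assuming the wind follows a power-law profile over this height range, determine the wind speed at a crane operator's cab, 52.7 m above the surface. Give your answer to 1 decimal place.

First find α: α = ln(V₂/V₁)/ln(z₂/z₁) = ln(3.73/2.8)/ln(15.0/3.79) = 0.28679/1.37568 = 0.2085
Extrapolate from 15.0 m to 52.7 m: V₃ = 3.73 × (52.7/15.0)^0.2085 = 3.73 × 1.2995 = 4.8470 m/s

4.8 m/s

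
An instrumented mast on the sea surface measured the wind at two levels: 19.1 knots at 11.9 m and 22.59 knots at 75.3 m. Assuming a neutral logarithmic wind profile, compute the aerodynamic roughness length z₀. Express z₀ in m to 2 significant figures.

Log law: V(z) ∝ ln(z/z₀). With r = V₁/V₂ = 19.1/22.59 = 0.84551,
r · ln(z₂/z₀) = ln(z₁/z₀) ⇒ ln z₀ = (ln z₁ − r·ln z₂)/(1 − r)
ln z₀ = (2.47654 − 0.84551×4.32148) / 0.15449 = -7.6204
z₀ = exp(-7.6204) = 0.0004903 m

z₀ ≈ 0.00049 m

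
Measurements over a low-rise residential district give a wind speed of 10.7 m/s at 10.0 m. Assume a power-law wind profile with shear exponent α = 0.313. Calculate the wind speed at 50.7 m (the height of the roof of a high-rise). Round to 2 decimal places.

17.78 m/s

Power-law profile: V₂ = V₁ · (z₂/z₁)^α
V₂ = 10.7 × (50.7/10.0)^0.313 = 10.7 × (5.0700)^0.313
    = 10.7 × 1.6621 = 17.7849 m/s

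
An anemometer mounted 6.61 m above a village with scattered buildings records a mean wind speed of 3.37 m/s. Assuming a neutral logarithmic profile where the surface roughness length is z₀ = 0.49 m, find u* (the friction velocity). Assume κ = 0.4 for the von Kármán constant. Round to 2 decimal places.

Log law: V(z) = (u*/κ) · ln(z/z₀) ⇒ u* = κ · V / ln(z/z₀)
u* = 0.4 × 3.37 / ln(6.61/0.49) = 0.4 × 3.37 / 2.6019
   = 1.3480 / 2.6019 = 0.5181 m/s

u* ≈ 0.52 m/s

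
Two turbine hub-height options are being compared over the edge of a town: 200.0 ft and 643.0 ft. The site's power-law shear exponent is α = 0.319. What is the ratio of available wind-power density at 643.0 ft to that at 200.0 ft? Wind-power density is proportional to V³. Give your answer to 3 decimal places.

Speed ratio: V_B/V_A = (z_B/z_A)^α = (643.0/200.0)^0.319 = (3.2150)^0.319 = 1.45141
Power-density ratio: P_B/P_A = (V_B/V_A)³ = (1.45141)³ = 3.05754

3.058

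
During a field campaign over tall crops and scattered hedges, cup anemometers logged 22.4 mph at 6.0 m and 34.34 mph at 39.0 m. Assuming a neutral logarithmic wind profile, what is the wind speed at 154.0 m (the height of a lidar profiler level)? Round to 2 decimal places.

Log law: V ∝ ln(z/z₀). From the pair, with r = V₁/V₂ = 0.65230,
ln z₀ = (ln z₁ − r·ln z₂)/(1 − r) = (1.7918 − 0.65230×3.6636)/0.34770 = -1.7198 → z₀ = 0.1791 m
V₃ = V₁ · ln(z₃/z₀)/ln(z₁/z₀) = 22.4 × 6.7568/3.5116 = 43.1007 mph

43.10 mph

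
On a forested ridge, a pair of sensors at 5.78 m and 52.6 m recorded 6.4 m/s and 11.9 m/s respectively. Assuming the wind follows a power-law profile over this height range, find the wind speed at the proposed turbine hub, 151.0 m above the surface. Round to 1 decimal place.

First find α: α = ln(V₂/V₁)/ln(z₂/z₁) = ln(11.9/6.4)/ln(52.6/5.78) = 0.62024/2.20831 = 0.2809
Extrapolate from 52.6 m to 151.0 m: V₃ = 11.9 × (151.0/52.6)^0.2809 = 11.9 × 1.3447 = 16.0023 m/s

16.0 m/s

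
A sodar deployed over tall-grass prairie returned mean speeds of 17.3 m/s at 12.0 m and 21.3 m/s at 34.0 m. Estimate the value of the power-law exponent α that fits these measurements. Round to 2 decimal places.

α ≈ 0.20

Power law: V₂/V₁ = (z₂/z₁)^α ⇒ α = ln(V₂/V₁) / ln(z₂/z₁)
α = ln(21.3/17.3) / ln(34.0/12.0) = ln(1.2312) / ln(2.8333)
  = 0.20800 / 1.04145 = 0.19972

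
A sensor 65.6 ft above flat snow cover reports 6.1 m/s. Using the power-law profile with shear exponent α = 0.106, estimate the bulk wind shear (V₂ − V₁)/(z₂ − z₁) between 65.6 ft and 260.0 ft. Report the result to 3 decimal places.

0.005 m/s/ft

Power law: V₂ = V₁ · (z₂/z₁)^α = 6.1 × (3.9634)^0.106 = 7.0587 m/s
ΔV/Δz = (7.0587 − 6.1)/(260.0 − 65.6) = 0.9587/194.4000 = 0.00493 m/s/ft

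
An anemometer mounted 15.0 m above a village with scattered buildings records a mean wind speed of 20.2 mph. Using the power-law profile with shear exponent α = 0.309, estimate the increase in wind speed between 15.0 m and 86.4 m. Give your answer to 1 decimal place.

Power law: V₂ = V₁ · (z₂/z₁)^α = 20.2 × (5.7600)^0.309 = 34.6994 mph
ΔV = 34.6994 − 20.2 = 14.4994 mph

14.5 mph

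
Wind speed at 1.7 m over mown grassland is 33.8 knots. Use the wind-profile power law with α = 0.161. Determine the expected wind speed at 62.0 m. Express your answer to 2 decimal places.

60.31 knots

Power-law profile: V₂ = V₁ · (z₂/z₁)^α
V₂ = 33.8 × (62.0/1.7)^0.161 = 33.8 × (36.4706)^0.161
    = 33.8 × 1.7843 = 60.3100 knots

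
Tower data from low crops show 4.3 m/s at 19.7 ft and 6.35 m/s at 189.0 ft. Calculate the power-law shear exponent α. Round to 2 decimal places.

α ≈ 0.17

Power law: V₂/V₁ = (z₂/z₁)^α ⇒ α = ln(V₂/V₁) / ln(z₂/z₁)
α = ln(6.35/4.3) / ln(189.0/19.7) = ln(1.4767) / ln(9.5939)
  = 0.38984 / 2.26113 = 0.17241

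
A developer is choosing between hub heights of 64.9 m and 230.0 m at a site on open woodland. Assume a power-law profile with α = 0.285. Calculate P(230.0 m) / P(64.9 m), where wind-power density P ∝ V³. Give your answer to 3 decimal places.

Speed ratio: V_B/V_A = (z_B/z_A)^α = (230.0/64.9)^0.285 = (3.5439)^0.285 = 1.43418
Power-density ratio: P_B/P_A = (V_B/V_A)³ = (1.43418)³ = 2.94991

2.950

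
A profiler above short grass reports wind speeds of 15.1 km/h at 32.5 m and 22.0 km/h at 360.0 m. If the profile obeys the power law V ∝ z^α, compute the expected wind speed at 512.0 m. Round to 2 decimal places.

23.25 km/h

First find α: α = ln(V₂/V₁)/ln(z₂/z₁) = ln(22.0/15.1)/ln(360.0/32.5) = 0.37635/2.40486 = 0.1565
Extrapolate from 360.0 m to 512.0 m: V₃ = 22.0 × (512.0/360.0)^0.1565 = 22.0 × 1.0567 = 23.2467 km/h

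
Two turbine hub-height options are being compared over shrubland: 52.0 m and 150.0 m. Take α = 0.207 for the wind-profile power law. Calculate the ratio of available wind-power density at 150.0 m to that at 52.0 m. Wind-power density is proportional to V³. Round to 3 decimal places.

1.931

Speed ratio: V_B/V_A = (z_B/z_A)^α = (150.0/52.0)^0.207 = (2.8846)^0.207 = 1.24520
Power-density ratio: P_B/P_A = (V_B/V_A)³ = (1.24520)³ = 1.93070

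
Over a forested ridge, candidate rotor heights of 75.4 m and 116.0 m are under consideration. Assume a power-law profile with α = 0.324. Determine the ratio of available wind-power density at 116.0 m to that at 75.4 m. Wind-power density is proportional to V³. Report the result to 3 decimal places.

1.520

Speed ratio: V_B/V_A = (z_B/z_A)^α = (116.0/75.4)^0.324 = (1.5385)^0.324 = 1.14978
Power-density ratio: P_B/P_A = (V_B/V_A)³ = (1.14978)³ = 1.52002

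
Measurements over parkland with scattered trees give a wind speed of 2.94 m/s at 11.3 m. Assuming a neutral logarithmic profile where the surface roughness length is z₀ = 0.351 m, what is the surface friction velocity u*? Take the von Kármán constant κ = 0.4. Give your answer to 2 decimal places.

u* ≈ 0.34 m/s

Log law: V(z) = (u*/κ) · ln(z/z₀) ⇒ u* = κ · V / ln(z/z₀)
u* = 0.4 × 2.94 / ln(11.3/0.351) = 0.4 × 2.94 / 3.4718
   = 1.1760 / 3.4718 = 0.3387 m/s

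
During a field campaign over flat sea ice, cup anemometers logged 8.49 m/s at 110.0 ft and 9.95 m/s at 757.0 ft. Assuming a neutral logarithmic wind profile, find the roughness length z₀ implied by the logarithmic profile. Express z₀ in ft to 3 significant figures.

Log law: V(z) ∝ ln(z/z₀). With r = V₁/V₂ = 8.49/9.95 = 0.85327,
r · ln(z₂/z₀) = ln(z₁/z₀) ⇒ ln z₀ = (ln z₁ − r·ln z₂)/(1 − r)
ln z₀ = (4.70048 − 0.85327×6.62936) / 0.14673 = -6.5161
z₀ = exp(-6.5161) = 0.001479 ft

z₀ ≈ 0.00148 ft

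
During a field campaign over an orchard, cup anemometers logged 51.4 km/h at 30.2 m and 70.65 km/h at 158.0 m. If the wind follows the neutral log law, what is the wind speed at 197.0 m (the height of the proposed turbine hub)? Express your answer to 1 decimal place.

Log law: V ∝ ln(z/z₀). From the pair, with r = V₁/V₂ = 0.72753,
ln z₀ = (ln z₁ − r·ln z₂)/(1 − r) = (3.4078 − 0.72753×5.0626)/0.27247 = -1.0106 → z₀ = 0.3640 m
V₃ = V₁ · ln(z₃/z₀)/ln(z₁/z₀) = 51.4 × 6.2938/4.4184 = 73.2164 km/h

73.2 km/h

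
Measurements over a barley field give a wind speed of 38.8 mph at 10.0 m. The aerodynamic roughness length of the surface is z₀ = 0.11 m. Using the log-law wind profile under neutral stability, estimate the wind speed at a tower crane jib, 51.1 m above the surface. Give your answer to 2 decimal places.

Log law: V(z) ∝ ln(z/z₀), so V₂/V₁ = ln(z₂/z₀) / ln(z₁/z₀).
ln(51.1/0.11) = 6.1411, ln(10.0/0.11) = 4.5099
V₂ = 38.8 × 6.1411/4.5099 = 38.8 × 1.3617 = 52.8338 mph

52.83 mph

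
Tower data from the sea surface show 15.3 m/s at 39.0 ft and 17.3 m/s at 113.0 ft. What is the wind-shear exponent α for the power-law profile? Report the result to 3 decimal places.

α ≈ 0.115

Power law: V₂/V₁ = (z₂/z₁)^α ⇒ α = ln(V₂/V₁) / ln(z₂/z₁)
α = ln(17.3/15.3) / ln(113.0/39.0) = ln(1.1307) / ln(2.8974)
  = 0.12285 / 1.06383 = 0.11548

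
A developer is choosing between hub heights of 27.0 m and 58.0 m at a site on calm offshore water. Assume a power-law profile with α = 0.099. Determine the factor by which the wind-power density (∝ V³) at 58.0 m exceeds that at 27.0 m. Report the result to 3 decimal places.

1.255

Speed ratio: V_B/V_A = (z_B/z_A)^α = (58.0/27.0)^0.099 = (2.1481)^0.099 = 1.07863
Power-density ratio: P_B/P_A = (V_B/V_A)³ = (1.07863)³ = 1.25494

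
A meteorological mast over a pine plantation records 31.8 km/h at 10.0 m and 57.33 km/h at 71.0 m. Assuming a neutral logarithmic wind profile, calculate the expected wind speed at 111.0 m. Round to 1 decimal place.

Log law: V ∝ ln(z/z₀). From the pair, with r = V₁/V₂ = 0.55468,
ln z₀ = (ln z₁ − r·ln z₂)/(1 − r) = (2.3026 − 0.55468×4.2627)/0.44532 = -0.1389 → z₀ = 0.8703 m
V₃ = V₁ · ln(z₃/z₀)/ln(z₁/z₀) = 31.8 × 4.8484/2.4415 = 63.1502 km/h

63.2 km/h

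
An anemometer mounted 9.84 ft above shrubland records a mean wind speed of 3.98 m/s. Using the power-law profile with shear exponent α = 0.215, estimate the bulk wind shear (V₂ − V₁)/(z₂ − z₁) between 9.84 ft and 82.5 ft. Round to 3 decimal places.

Power law: V₂ = V₁ · (z₂/z₁)^α = 3.98 × (8.3841)^0.215 = 6.2868 m/s
ΔV/Δz = (6.2868 − 3.98)/(82.5 − 9.84) = 2.3068/72.6600 = 0.03175 m/s/ft

0.032 m/s/ft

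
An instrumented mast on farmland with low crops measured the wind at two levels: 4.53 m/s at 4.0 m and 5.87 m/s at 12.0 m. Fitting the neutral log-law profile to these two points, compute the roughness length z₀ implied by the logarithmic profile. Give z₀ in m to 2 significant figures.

z₀ ≈ 0.098 m

Log law: V(z) ∝ ln(z/z₀). With r = V₁/V₂ = 4.53/5.87 = 0.77172,
r · ln(z₂/z₀) = ln(z₁/z₀) ⇒ ln z₀ = (ln z₁ − r·ln z₂)/(1 − r)
ln z₀ = (1.38629 − 0.77172×2.48491) / 0.22828 = -2.3277
z₀ = exp(-2.3277) = 0.09752 m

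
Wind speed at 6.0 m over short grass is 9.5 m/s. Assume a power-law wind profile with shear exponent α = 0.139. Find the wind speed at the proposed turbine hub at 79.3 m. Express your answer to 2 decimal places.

Power-law profile: V₂ = V₁ · (z₂/z₁)^α
V₂ = 9.5 × (79.3/6.0)^0.139 = 9.5 × (13.2167)^0.139
    = 9.5 × 1.4316 = 13.6006 m/s

13.60 m/s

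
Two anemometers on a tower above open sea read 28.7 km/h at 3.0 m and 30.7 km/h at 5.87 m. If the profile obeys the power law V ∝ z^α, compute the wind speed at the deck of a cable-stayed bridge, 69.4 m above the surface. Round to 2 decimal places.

39.34 km/h

First find α: α = ln(V₂/V₁)/ln(z₂/z₁) = ln(30.7/28.7)/ln(5.87/3.0) = 0.06737/0.67124 = 0.1004
Extrapolate from 5.87 m to 69.4 m: V₃ = 30.7 × (69.4/5.87)^0.1004 = 30.7 × 1.2813 = 39.3365 km/h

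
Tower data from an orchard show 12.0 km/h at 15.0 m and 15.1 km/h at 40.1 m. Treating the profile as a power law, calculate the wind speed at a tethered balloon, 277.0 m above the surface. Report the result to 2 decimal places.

23.72 km/h

First find α: α = ln(V₂/V₁)/ln(z₂/z₁) = ln(15.1/12.0)/ln(40.1/15.0) = 0.22979/0.98333 = 0.2337
Extrapolate from 40.1 m to 277.0 m: V₃ = 15.1 × (277.0/40.1)^0.2337 = 15.1 × 1.5709 = 23.7201 km/h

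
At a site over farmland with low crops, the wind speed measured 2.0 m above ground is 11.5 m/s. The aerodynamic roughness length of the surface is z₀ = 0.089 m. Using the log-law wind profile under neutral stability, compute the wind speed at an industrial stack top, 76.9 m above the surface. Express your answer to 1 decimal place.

Log law: V(z) ∝ ln(z/z₀), so V₂/V₁ = ln(z₂/z₀) / ln(z₁/z₀).
ln(76.9/0.089) = 6.7616, ln(2.0/0.089) = 3.1123
V₂ = 11.5 × 6.7616/3.1123 = 11.5 × 2.1726 = 24.9846 m/s

25.0 m/s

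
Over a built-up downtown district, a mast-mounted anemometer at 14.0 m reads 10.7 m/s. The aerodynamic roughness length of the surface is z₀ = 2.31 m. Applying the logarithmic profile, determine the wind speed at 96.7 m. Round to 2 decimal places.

Log law: V(z) ∝ ln(z/z₀), so V₂/V₁ = ln(z₂/z₀) / ln(z₁/z₀).
ln(96.7/2.31) = 3.7344, ln(14.0/2.31) = 1.8018
V₂ = 10.7 × 3.7344/1.8018 = 10.7 × 2.0726 = 22.1764 m/s

22.18 m/s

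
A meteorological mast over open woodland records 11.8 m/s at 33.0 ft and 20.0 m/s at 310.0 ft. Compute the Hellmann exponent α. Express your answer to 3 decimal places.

Power law: V₂/V₁ = (z₂/z₁)^α ⇒ α = ln(V₂/V₁) / ln(z₂/z₁)
α = ln(20.0/11.8) / ln(310.0/33.0) = ln(1.6949) / ln(9.3939)
  = 0.52763 / 2.24006 = 0.23554

α ≈ 0.236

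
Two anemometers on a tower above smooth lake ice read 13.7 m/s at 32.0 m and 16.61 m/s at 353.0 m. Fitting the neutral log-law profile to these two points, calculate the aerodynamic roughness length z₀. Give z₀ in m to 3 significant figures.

z₀ ≈ 0.000395 m

Log law: V(z) ∝ ln(z/z₀). With r = V₁/V₂ = 13.7/16.61 = 0.82480,
r · ln(z₂/z₀) = ln(z₁/z₀) ⇒ ln z₀ = (ln z₁ − r·ln z₂)/(1 − r)
ln z₀ = (3.46574 − 0.82480×5.86647) / 0.17520 = -7.8367
z₀ = exp(-7.8367) = 0.0003950 m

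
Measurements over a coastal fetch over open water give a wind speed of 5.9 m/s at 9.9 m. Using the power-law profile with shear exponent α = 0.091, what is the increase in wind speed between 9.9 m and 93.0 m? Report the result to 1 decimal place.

Power law: V₂ = V₁ · (z₂/z₁)^α = 5.9 × (9.3939)^0.091 = 7.2340 m/s
ΔV = 7.2340 − 5.9 = 1.3340 m/s

1.3 m/s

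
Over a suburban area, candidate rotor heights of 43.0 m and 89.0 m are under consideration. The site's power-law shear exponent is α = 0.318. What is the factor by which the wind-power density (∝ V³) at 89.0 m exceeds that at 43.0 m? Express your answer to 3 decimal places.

Speed ratio: V_B/V_A = (z_B/z_A)^α = (89.0/43.0)^0.318 = (2.0698)^0.318 = 1.26027
Power-density ratio: P_B/P_A = (V_B/V_A)³ = (1.26027)³ = 2.00165

2.002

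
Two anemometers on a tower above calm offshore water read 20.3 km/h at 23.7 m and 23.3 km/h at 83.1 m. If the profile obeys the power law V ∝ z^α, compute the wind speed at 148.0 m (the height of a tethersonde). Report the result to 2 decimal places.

First find α: α = ln(V₂/V₁)/ln(z₂/z₁) = ln(23.3/20.3)/ln(83.1/23.7) = 0.13783/1.25457 = 0.1099
Extrapolate from 83.1 m to 148.0 m: V₃ = 23.3 × (148.0/83.1)^0.1099 = 23.3 × 1.0655 = 24.8253 km/h

24.83 km/h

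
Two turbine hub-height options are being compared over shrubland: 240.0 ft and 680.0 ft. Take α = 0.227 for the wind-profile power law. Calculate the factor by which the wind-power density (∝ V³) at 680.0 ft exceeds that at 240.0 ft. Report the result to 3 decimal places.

2.032

Speed ratio: V_B/V_A = (z_B/z_A)^α = (680.0/240.0)^0.227 = (2.8333)^0.227 = 1.26669
Power-density ratio: P_B/P_A = (V_B/V_A)³ = (1.26669)³ = 2.03243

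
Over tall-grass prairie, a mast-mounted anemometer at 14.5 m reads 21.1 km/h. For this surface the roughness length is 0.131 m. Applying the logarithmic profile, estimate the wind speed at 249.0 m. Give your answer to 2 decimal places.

Log law: V(z) ∝ ln(z/z₀), so V₂/V₁ = ln(z₂/z₀) / ln(z₁/z₀).
ln(249.0/0.131) = 7.5500, ln(14.5/0.131) = 4.7067
V₂ = 21.1 × 7.5500/4.7067 = 21.1 × 1.6041 = 33.8464 km/h

33.85 km/h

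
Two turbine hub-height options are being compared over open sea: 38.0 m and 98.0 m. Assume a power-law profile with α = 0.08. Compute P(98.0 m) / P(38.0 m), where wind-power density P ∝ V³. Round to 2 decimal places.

1.26

Speed ratio: V_B/V_A = (z_B/z_A)^α = (98.0/38.0)^0.08 = (2.5789)^0.08 = 1.07874
Power-density ratio: P_B/P_A = (V_B/V_A)³ = (1.07874)³ = 1.25530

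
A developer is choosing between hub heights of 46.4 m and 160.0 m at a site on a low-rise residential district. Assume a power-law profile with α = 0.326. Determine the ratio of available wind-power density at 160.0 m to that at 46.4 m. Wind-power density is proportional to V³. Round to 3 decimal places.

Speed ratio: V_B/V_A = (z_B/z_A)^α = (160.0/46.4)^0.326 = (3.4483)^0.326 = 1.49713
Power-density ratio: P_B/P_A = (V_B/V_A)³ = (1.49713)³ = 3.35564

3.356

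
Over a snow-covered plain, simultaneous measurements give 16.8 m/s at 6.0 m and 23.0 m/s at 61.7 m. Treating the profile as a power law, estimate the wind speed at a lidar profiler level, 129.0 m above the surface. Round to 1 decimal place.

First find α: α = ln(V₂/V₁)/ln(z₂/z₁) = ln(23.0/16.8)/ln(61.7/6.0) = 0.31412/2.33052 = 0.1348
Extrapolate from 61.7 m to 129.0 m: V₃ = 23.0 × (129.0/61.7)^0.1348 = 23.0 × 1.1045 = 25.4038 m/s

25.4 m/s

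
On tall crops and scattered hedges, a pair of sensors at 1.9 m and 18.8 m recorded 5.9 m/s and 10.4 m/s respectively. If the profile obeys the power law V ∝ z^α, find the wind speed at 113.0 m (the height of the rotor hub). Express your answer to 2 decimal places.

16.21 m/s

First find α: α = ln(V₂/V₁)/ln(z₂/z₁) = ln(10.4/5.9)/ln(18.8/1.9) = 0.56685/2.29200 = 0.2473
Extrapolate from 18.8 m to 113.0 m: V₃ = 10.4 × (113.0/18.8)^0.2473 = 10.4 × 1.5583 = 16.2059 m/s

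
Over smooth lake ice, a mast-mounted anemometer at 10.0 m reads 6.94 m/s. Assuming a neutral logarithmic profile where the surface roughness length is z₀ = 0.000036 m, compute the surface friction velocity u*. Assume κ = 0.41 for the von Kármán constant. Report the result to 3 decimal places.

u* ≈ 0.227 m/s

Log law: V(z) = (u*/κ) · ln(z/z₀) ⇒ u* = κ · V / ln(z/z₀)
u* = 0.41 × 6.94 / ln(10.0/0.000036) = 0.41 × 6.94 / 12.5346
   = 2.8454 / 12.5346 = 0.2270 m/s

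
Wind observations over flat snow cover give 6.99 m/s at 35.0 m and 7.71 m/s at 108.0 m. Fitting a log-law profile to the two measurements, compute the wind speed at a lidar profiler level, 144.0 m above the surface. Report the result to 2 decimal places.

7.89 m/s

Log law: V ∝ ln(z/z₀). From the pair, with r = V₁/V₂ = 0.90661,
ln z₀ = (ln z₁ − r·ln z₂)/(1 − r) = (3.5553 − 0.90661×4.6821)/0.09339 = -7.3838 → z₀ = 0.0006212 m
V₃ = V₁ · ln(z₃/z₀)/ln(z₁/z₀) = 6.99 × 12.3537/10.9392 = 7.8938 m/s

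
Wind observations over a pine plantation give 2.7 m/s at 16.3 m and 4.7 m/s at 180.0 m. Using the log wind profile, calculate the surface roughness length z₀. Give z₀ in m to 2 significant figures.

z₀ ≈ 0.64 m

Log law: V(z) ∝ ln(z/z₀). With r = V₁/V₂ = 2.7/4.7 = 0.57447,
r · ln(z₂/z₀) = ln(z₁/z₀) ⇒ ln z₀ = (ln z₁ − r·ln z₂)/(1 − r)
ln z₀ = (2.79117 − 0.57447×5.19296) / 0.42553 = -0.4513
z₀ = exp(-0.4513) = 0.6368 m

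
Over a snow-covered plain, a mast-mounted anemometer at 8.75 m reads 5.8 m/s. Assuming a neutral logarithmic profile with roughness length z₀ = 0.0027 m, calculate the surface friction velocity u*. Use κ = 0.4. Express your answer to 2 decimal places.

Log law: V(z) = (u*/κ) · ln(z/z₀) ⇒ u* = κ · V / ln(z/z₀)
u* = 0.4 × 5.8 / ln(8.75/0.0027) = 0.4 × 5.8 / 8.0836
   = 2.3200 / 8.0836 = 0.2870 m/s

u* ≈ 0.29 m/s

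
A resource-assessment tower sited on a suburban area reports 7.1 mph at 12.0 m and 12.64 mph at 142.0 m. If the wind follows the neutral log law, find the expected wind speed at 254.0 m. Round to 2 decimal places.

13.94 mph

Log law: V ∝ ln(z/z₀). From the pair, with r = V₁/V₂ = 0.56171,
ln z₀ = (ln z₁ − r·ln z₂)/(1 − r) = (2.4849 − 0.56171×4.9558)/0.43829 = -0.6818 → z₀ = 0.5057 m
V₃ = V₁ · ln(z₃/z₀)/ln(z₁/z₀) = 7.1 × 6.2191/3.1667 = 13.9438 mph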